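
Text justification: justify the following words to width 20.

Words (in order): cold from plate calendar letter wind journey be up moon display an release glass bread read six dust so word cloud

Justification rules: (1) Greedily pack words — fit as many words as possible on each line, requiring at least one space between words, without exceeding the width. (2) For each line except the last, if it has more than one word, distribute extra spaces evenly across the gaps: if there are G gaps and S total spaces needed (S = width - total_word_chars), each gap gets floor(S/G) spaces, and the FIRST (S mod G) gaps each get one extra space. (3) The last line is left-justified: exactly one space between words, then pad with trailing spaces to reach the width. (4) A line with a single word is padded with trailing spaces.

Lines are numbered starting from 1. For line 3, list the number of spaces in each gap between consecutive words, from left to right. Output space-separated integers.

Answer: 2 2 1

Derivation:
Line 1: ['cold', 'from', 'plate'] (min_width=15, slack=5)
Line 2: ['calendar', 'letter', 'wind'] (min_width=20, slack=0)
Line 3: ['journey', 'be', 'up', 'moon'] (min_width=18, slack=2)
Line 4: ['display', 'an', 'release'] (min_width=18, slack=2)
Line 5: ['glass', 'bread', 'read', 'six'] (min_width=20, slack=0)
Line 6: ['dust', 'so', 'word', 'cloud'] (min_width=18, slack=2)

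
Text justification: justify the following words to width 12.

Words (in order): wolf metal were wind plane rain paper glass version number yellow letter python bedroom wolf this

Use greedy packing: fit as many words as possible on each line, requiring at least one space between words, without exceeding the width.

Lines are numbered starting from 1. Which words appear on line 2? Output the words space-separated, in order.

Answer: were wind

Derivation:
Line 1: ['wolf', 'metal'] (min_width=10, slack=2)
Line 2: ['were', 'wind'] (min_width=9, slack=3)
Line 3: ['plane', 'rain'] (min_width=10, slack=2)
Line 4: ['paper', 'glass'] (min_width=11, slack=1)
Line 5: ['version'] (min_width=7, slack=5)
Line 6: ['number'] (min_width=6, slack=6)
Line 7: ['yellow'] (min_width=6, slack=6)
Line 8: ['letter'] (min_width=6, slack=6)
Line 9: ['python'] (min_width=6, slack=6)
Line 10: ['bedroom', 'wolf'] (min_width=12, slack=0)
Line 11: ['this'] (min_width=4, slack=8)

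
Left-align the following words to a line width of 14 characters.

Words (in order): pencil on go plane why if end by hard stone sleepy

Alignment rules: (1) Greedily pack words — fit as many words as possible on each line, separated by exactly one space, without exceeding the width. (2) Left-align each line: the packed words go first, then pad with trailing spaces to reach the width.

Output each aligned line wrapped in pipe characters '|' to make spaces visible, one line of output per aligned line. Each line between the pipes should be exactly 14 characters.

Line 1: ['pencil', 'on', 'go'] (min_width=12, slack=2)
Line 2: ['plane', 'why', 'if'] (min_width=12, slack=2)
Line 3: ['end', 'by', 'hard'] (min_width=11, slack=3)
Line 4: ['stone', 'sleepy'] (min_width=12, slack=2)

Answer: |pencil on go  |
|plane why if  |
|end by hard   |
|stone sleepy  |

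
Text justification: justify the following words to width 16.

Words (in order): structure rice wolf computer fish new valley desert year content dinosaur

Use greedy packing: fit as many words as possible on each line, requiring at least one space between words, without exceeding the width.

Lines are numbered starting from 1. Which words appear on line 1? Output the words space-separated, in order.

Line 1: ['structure', 'rice'] (min_width=14, slack=2)
Line 2: ['wolf', 'computer'] (min_width=13, slack=3)
Line 3: ['fish', 'new', 'valley'] (min_width=15, slack=1)
Line 4: ['desert', 'year'] (min_width=11, slack=5)
Line 5: ['content', 'dinosaur'] (min_width=16, slack=0)

Answer: structure rice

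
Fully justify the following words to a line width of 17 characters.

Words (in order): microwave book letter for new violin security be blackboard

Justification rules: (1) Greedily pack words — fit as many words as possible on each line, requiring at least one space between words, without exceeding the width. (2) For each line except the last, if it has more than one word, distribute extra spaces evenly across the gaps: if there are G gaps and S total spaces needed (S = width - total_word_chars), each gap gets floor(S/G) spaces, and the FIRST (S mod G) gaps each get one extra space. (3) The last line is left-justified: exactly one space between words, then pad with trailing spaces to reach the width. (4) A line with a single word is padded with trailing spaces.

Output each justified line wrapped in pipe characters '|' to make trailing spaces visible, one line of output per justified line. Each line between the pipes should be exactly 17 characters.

Line 1: ['microwave', 'book'] (min_width=14, slack=3)
Line 2: ['letter', 'for', 'new'] (min_width=14, slack=3)
Line 3: ['violin', 'security'] (min_width=15, slack=2)
Line 4: ['be', 'blackboard'] (min_width=13, slack=4)

Answer: |microwave    book|
|letter   for  new|
|violin   security|
|be blackboard    |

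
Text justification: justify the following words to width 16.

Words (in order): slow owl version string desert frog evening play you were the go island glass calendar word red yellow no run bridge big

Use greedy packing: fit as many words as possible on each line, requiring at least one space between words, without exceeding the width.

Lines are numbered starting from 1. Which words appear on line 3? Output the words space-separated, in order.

Line 1: ['slow', 'owl', 'version'] (min_width=16, slack=0)
Line 2: ['string', 'desert'] (min_width=13, slack=3)
Line 3: ['frog', 'evening'] (min_width=12, slack=4)
Line 4: ['play', 'you', 'were'] (min_width=13, slack=3)
Line 5: ['the', 'go', 'island'] (min_width=13, slack=3)
Line 6: ['glass', 'calendar'] (min_width=14, slack=2)
Line 7: ['word', 'red', 'yellow'] (min_width=15, slack=1)
Line 8: ['no', 'run', 'bridge'] (min_width=13, slack=3)
Line 9: ['big'] (min_width=3, slack=13)

Answer: frog evening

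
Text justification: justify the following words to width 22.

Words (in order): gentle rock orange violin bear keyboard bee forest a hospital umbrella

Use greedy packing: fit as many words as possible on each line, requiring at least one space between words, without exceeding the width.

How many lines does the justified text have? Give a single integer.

Line 1: ['gentle', 'rock', 'orange'] (min_width=18, slack=4)
Line 2: ['violin', 'bear', 'keyboard'] (min_width=20, slack=2)
Line 3: ['bee', 'forest', 'a', 'hospital'] (min_width=21, slack=1)
Line 4: ['umbrella'] (min_width=8, slack=14)
Total lines: 4

Answer: 4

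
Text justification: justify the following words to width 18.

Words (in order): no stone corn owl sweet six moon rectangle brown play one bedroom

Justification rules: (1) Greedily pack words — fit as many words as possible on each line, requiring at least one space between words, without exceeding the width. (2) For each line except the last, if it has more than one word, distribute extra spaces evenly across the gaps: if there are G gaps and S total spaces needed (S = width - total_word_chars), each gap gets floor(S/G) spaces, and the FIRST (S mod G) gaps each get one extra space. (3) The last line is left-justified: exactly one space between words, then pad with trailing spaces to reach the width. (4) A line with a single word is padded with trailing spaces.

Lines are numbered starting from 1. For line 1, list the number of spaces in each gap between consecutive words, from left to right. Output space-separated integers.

Answer: 2 1 1

Derivation:
Line 1: ['no', 'stone', 'corn', 'owl'] (min_width=17, slack=1)
Line 2: ['sweet', 'six', 'moon'] (min_width=14, slack=4)
Line 3: ['rectangle', 'brown'] (min_width=15, slack=3)
Line 4: ['play', 'one', 'bedroom'] (min_width=16, slack=2)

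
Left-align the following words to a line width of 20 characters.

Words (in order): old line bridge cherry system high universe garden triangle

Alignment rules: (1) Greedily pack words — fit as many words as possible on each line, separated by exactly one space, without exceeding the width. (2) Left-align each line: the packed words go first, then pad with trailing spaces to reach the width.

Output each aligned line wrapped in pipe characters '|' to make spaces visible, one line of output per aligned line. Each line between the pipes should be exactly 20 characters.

Answer: |old line bridge     |
|cherry system high  |
|universe garden     |
|triangle            |

Derivation:
Line 1: ['old', 'line', 'bridge'] (min_width=15, slack=5)
Line 2: ['cherry', 'system', 'high'] (min_width=18, slack=2)
Line 3: ['universe', 'garden'] (min_width=15, slack=5)
Line 4: ['triangle'] (min_width=8, slack=12)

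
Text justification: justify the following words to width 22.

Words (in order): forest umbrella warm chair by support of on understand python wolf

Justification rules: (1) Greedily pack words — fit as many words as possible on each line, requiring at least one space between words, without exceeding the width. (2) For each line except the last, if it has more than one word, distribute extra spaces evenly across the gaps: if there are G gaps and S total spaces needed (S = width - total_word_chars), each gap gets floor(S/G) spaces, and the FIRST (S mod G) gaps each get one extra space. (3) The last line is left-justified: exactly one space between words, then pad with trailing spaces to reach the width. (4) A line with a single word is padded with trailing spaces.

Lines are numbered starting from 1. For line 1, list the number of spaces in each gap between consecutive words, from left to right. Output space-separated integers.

Answer: 2 2

Derivation:
Line 1: ['forest', 'umbrella', 'warm'] (min_width=20, slack=2)
Line 2: ['chair', 'by', 'support', 'of', 'on'] (min_width=22, slack=0)
Line 3: ['understand', 'python', 'wolf'] (min_width=22, slack=0)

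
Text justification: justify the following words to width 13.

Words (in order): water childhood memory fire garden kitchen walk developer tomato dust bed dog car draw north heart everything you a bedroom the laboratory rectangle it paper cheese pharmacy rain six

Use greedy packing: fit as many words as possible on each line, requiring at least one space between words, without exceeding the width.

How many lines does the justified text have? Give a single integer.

Answer: 18

Derivation:
Line 1: ['water'] (min_width=5, slack=8)
Line 2: ['childhood'] (min_width=9, slack=4)
Line 3: ['memory', 'fire'] (min_width=11, slack=2)
Line 4: ['garden'] (min_width=6, slack=7)
Line 5: ['kitchen', 'walk'] (min_width=12, slack=1)
Line 6: ['developer'] (min_width=9, slack=4)
Line 7: ['tomato', 'dust'] (min_width=11, slack=2)
Line 8: ['bed', 'dog', 'car'] (min_width=11, slack=2)
Line 9: ['draw', 'north'] (min_width=10, slack=3)
Line 10: ['heart'] (min_width=5, slack=8)
Line 11: ['everything'] (min_width=10, slack=3)
Line 12: ['you', 'a', 'bedroom'] (min_width=13, slack=0)
Line 13: ['the'] (min_width=3, slack=10)
Line 14: ['laboratory'] (min_width=10, slack=3)
Line 15: ['rectangle', 'it'] (min_width=12, slack=1)
Line 16: ['paper', 'cheese'] (min_width=12, slack=1)
Line 17: ['pharmacy', 'rain'] (min_width=13, slack=0)
Line 18: ['six'] (min_width=3, slack=10)
Total lines: 18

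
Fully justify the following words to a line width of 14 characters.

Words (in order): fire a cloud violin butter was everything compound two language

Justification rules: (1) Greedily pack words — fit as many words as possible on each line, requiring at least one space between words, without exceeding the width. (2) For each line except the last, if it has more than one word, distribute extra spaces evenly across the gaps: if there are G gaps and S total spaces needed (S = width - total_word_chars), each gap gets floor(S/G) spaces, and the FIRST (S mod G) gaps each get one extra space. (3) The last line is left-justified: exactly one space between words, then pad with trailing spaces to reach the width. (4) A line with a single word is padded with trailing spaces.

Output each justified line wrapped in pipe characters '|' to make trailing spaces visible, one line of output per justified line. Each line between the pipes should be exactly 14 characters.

Answer: |fire  a  cloud|
|violin  butter|
|was everything|
|compound   two|
|language      |

Derivation:
Line 1: ['fire', 'a', 'cloud'] (min_width=12, slack=2)
Line 2: ['violin', 'butter'] (min_width=13, slack=1)
Line 3: ['was', 'everything'] (min_width=14, slack=0)
Line 4: ['compound', 'two'] (min_width=12, slack=2)
Line 5: ['language'] (min_width=8, slack=6)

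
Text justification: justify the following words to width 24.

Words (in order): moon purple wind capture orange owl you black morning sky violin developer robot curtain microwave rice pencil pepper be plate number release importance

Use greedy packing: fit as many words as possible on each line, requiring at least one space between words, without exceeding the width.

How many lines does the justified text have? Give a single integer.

Answer: 7

Derivation:
Line 1: ['moon', 'purple', 'wind', 'capture'] (min_width=24, slack=0)
Line 2: ['orange', 'owl', 'you', 'black'] (min_width=20, slack=4)
Line 3: ['morning', 'sky', 'violin'] (min_width=18, slack=6)
Line 4: ['developer', 'robot', 'curtain'] (min_width=23, slack=1)
Line 5: ['microwave', 'rice', 'pencil'] (min_width=21, slack=3)
Line 6: ['pepper', 'be', 'plate', 'number'] (min_width=22, slack=2)
Line 7: ['release', 'importance'] (min_width=18, slack=6)
Total lines: 7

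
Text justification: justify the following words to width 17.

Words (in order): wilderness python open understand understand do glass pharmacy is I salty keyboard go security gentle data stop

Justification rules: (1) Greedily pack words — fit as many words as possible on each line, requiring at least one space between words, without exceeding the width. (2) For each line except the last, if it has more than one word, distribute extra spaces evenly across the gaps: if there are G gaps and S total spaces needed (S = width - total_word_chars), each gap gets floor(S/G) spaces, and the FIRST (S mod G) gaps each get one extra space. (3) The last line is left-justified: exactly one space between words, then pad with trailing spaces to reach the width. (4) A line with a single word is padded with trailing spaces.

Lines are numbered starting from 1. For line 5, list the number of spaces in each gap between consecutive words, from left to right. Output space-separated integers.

Line 1: ['wilderness', 'python'] (min_width=17, slack=0)
Line 2: ['open', 'understand'] (min_width=15, slack=2)
Line 3: ['understand', 'do'] (min_width=13, slack=4)
Line 4: ['glass', 'pharmacy', 'is'] (min_width=17, slack=0)
Line 5: ['I', 'salty', 'keyboard'] (min_width=16, slack=1)
Line 6: ['go', 'security'] (min_width=11, slack=6)
Line 7: ['gentle', 'data', 'stop'] (min_width=16, slack=1)

Answer: 2 1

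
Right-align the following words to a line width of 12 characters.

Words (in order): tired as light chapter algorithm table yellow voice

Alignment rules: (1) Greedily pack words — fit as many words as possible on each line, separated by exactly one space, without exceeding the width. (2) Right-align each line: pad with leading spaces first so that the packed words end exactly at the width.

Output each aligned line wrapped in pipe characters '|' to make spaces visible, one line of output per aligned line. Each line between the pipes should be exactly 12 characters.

Line 1: ['tired', 'as'] (min_width=8, slack=4)
Line 2: ['light'] (min_width=5, slack=7)
Line 3: ['chapter'] (min_width=7, slack=5)
Line 4: ['algorithm'] (min_width=9, slack=3)
Line 5: ['table', 'yellow'] (min_width=12, slack=0)
Line 6: ['voice'] (min_width=5, slack=7)

Answer: |    tired as|
|       light|
|     chapter|
|   algorithm|
|table yellow|
|       voice|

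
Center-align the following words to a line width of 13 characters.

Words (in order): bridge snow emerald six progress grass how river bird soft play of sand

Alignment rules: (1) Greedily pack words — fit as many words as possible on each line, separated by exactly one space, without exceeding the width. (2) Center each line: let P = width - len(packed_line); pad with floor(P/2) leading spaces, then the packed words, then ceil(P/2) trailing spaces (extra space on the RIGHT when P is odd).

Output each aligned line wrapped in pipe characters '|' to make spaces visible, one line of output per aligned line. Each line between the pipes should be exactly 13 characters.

Answer: | bridge snow |
| emerald six |
|  progress   |
|  grass how  |
| river bird  |
|soft play of |
|    sand     |

Derivation:
Line 1: ['bridge', 'snow'] (min_width=11, slack=2)
Line 2: ['emerald', 'six'] (min_width=11, slack=2)
Line 3: ['progress'] (min_width=8, slack=5)
Line 4: ['grass', 'how'] (min_width=9, slack=4)
Line 5: ['river', 'bird'] (min_width=10, slack=3)
Line 6: ['soft', 'play', 'of'] (min_width=12, slack=1)
Line 7: ['sand'] (min_width=4, slack=9)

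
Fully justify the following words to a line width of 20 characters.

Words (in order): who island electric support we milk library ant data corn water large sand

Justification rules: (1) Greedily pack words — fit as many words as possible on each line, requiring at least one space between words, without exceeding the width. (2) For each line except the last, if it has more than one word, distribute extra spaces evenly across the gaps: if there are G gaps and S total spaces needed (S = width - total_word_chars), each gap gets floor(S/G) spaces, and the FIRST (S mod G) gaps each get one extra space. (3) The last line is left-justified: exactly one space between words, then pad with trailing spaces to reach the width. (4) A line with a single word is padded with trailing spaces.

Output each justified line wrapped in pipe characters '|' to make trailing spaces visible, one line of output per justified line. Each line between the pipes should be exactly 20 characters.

Line 1: ['who', 'island', 'electric'] (min_width=19, slack=1)
Line 2: ['support', 'we', 'milk'] (min_width=15, slack=5)
Line 3: ['library', 'ant', 'data'] (min_width=16, slack=4)
Line 4: ['corn', 'water', 'large'] (min_width=16, slack=4)
Line 5: ['sand'] (min_width=4, slack=16)

Answer: |who  island electric|
|support    we   milk|
|library   ant   data|
|corn   water   large|
|sand                |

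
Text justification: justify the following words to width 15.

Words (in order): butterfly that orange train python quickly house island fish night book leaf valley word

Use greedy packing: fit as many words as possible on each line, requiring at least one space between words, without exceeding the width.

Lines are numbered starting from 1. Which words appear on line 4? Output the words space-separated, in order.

Answer: house island

Derivation:
Line 1: ['butterfly', 'that'] (min_width=14, slack=1)
Line 2: ['orange', 'train'] (min_width=12, slack=3)
Line 3: ['python', 'quickly'] (min_width=14, slack=1)
Line 4: ['house', 'island'] (min_width=12, slack=3)
Line 5: ['fish', 'night', 'book'] (min_width=15, slack=0)
Line 6: ['leaf', 'valley'] (min_width=11, slack=4)
Line 7: ['word'] (min_width=4, slack=11)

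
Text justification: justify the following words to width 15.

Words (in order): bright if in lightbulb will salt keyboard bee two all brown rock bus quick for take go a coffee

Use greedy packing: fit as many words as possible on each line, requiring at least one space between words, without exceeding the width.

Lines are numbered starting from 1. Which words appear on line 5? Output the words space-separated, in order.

Answer: brown rock bus

Derivation:
Line 1: ['bright', 'if', 'in'] (min_width=12, slack=3)
Line 2: ['lightbulb', 'will'] (min_width=14, slack=1)
Line 3: ['salt', 'keyboard'] (min_width=13, slack=2)
Line 4: ['bee', 'two', 'all'] (min_width=11, slack=4)
Line 5: ['brown', 'rock', 'bus'] (min_width=14, slack=1)
Line 6: ['quick', 'for', 'take'] (min_width=14, slack=1)
Line 7: ['go', 'a', 'coffee'] (min_width=11, slack=4)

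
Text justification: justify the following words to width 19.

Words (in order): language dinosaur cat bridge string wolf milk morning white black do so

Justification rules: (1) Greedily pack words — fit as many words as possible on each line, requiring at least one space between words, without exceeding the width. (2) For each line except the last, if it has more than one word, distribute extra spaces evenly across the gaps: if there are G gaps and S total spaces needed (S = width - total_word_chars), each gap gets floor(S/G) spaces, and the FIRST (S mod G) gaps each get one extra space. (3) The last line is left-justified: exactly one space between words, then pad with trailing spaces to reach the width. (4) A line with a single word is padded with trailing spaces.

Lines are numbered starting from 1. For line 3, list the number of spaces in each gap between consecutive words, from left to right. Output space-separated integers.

Answer: 2 2

Derivation:
Line 1: ['language', 'dinosaur'] (min_width=17, slack=2)
Line 2: ['cat', 'bridge', 'string'] (min_width=17, slack=2)
Line 3: ['wolf', 'milk', 'morning'] (min_width=17, slack=2)
Line 4: ['white', 'black', 'do', 'so'] (min_width=17, slack=2)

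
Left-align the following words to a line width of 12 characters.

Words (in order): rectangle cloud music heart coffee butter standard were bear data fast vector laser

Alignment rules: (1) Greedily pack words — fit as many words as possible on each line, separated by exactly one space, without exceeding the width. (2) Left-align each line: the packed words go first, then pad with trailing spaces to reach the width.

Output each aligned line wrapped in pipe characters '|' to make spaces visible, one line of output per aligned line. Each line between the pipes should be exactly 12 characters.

Line 1: ['rectangle'] (min_width=9, slack=3)
Line 2: ['cloud', 'music'] (min_width=11, slack=1)
Line 3: ['heart', 'coffee'] (min_width=12, slack=0)
Line 4: ['butter'] (min_width=6, slack=6)
Line 5: ['standard'] (min_width=8, slack=4)
Line 6: ['were', 'bear'] (min_width=9, slack=3)
Line 7: ['data', 'fast'] (min_width=9, slack=3)
Line 8: ['vector', 'laser'] (min_width=12, slack=0)

Answer: |rectangle   |
|cloud music |
|heart coffee|
|butter      |
|standard    |
|were bear   |
|data fast   |
|vector laser|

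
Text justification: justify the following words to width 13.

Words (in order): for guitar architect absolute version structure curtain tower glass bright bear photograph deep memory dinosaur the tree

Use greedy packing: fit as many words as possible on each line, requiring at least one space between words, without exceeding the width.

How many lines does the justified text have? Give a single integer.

Line 1: ['for', 'guitar'] (min_width=10, slack=3)
Line 2: ['architect'] (min_width=9, slack=4)
Line 3: ['absolute'] (min_width=8, slack=5)
Line 4: ['version'] (min_width=7, slack=6)
Line 5: ['structure'] (min_width=9, slack=4)
Line 6: ['curtain', 'tower'] (min_width=13, slack=0)
Line 7: ['glass', 'bright'] (min_width=12, slack=1)
Line 8: ['bear'] (min_width=4, slack=9)
Line 9: ['photograph'] (min_width=10, slack=3)
Line 10: ['deep', 'memory'] (min_width=11, slack=2)
Line 11: ['dinosaur', 'the'] (min_width=12, slack=1)
Line 12: ['tree'] (min_width=4, slack=9)
Total lines: 12

Answer: 12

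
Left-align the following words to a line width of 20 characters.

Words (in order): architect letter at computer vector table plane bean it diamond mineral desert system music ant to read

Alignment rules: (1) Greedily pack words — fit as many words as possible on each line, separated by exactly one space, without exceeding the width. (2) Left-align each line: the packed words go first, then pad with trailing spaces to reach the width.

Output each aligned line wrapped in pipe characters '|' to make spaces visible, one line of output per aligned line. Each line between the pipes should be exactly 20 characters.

Line 1: ['architect', 'letter', 'at'] (min_width=19, slack=1)
Line 2: ['computer', 'vector'] (min_width=15, slack=5)
Line 3: ['table', 'plane', 'bean', 'it'] (min_width=19, slack=1)
Line 4: ['diamond', 'mineral'] (min_width=15, slack=5)
Line 5: ['desert', 'system', 'music'] (min_width=19, slack=1)
Line 6: ['ant', 'to', 'read'] (min_width=11, slack=9)

Answer: |architect letter at |
|computer vector     |
|table plane bean it |
|diamond mineral     |
|desert system music |
|ant to read         |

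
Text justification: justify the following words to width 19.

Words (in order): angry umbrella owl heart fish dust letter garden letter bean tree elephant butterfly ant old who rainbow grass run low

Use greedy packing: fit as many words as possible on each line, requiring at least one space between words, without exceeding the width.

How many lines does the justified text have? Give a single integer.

Line 1: ['angry', 'umbrella', 'owl'] (min_width=18, slack=1)
Line 2: ['heart', 'fish', 'dust'] (min_width=15, slack=4)
Line 3: ['letter', 'garden'] (min_width=13, slack=6)
Line 4: ['letter', 'bean', 'tree'] (min_width=16, slack=3)
Line 5: ['elephant', 'butterfly'] (min_width=18, slack=1)
Line 6: ['ant', 'old', 'who', 'rainbow'] (min_width=19, slack=0)
Line 7: ['grass', 'run', 'low'] (min_width=13, slack=6)
Total lines: 7

Answer: 7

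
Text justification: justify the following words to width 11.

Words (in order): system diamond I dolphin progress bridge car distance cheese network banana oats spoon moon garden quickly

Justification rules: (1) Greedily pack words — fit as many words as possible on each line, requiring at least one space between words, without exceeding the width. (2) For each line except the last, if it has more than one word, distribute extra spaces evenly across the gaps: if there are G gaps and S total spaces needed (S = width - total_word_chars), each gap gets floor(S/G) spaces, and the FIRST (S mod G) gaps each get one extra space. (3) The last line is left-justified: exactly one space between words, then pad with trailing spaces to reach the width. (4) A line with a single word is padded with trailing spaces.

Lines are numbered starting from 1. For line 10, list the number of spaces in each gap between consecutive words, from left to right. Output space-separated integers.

Line 1: ['system'] (min_width=6, slack=5)
Line 2: ['diamond', 'I'] (min_width=9, slack=2)
Line 3: ['dolphin'] (min_width=7, slack=4)
Line 4: ['progress'] (min_width=8, slack=3)
Line 5: ['bridge', 'car'] (min_width=10, slack=1)
Line 6: ['distance'] (min_width=8, slack=3)
Line 7: ['cheese'] (min_width=6, slack=5)
Line 8: ['network'] (min_width=7, slack=4)
Line 9: ['banana', 'oats'] (min_width=11, slack=0)
Line 10: ['spoon', 'moon'] (min_width=10, slack=1)
Line 11: ['garden'] (min_width=6, slack=5)
Line 12: ['quickly'] (min_width=7, slack=4)

Answer: 2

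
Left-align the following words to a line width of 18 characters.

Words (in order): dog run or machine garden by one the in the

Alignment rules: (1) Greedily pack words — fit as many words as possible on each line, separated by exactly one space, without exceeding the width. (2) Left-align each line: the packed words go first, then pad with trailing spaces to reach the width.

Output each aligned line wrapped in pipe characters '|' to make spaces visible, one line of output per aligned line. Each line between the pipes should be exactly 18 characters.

Answer: |dog run or machine|
|garden by one the |
|in the            |

Derivation:
Line 1: ['dog', 'run', 'or', 'machine'] (min_width=18, slack=0)
Line 2: ['garden', 'by', 'one', 'the'] (min_width=17, slack=1)
Line 3: ['in', 'the'] (min_width=6, slack=12)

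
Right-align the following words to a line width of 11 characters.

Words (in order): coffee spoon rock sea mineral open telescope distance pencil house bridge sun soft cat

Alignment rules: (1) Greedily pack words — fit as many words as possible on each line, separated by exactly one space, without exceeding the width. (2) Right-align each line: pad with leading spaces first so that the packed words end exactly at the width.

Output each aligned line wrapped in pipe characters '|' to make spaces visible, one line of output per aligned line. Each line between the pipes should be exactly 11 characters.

Line 1: ['coffee'] (min_width=6, slack=5)
Line 2: ['spoon', 'rock'] (min_width=10, slack=1)
Line 3: ['sea', 'mineral'] (min_width=11, slack=0)
Line 4: ['open'] (min_width=4, slack=7)
Line 5: ['telescope'] (min_width=9, slack=2)
Line 6: ['distance'] (min_width=8, slack=3)
Line 7: ['pencil'] (min_width=6, slack=5)
Line 8: ['house'] (min_width=5, slack=6)
Line 9: ['bridge', 'sun'] (min_width=10, slack=1)
Line 10: ['soft', 'cat'] (min_width=8, slack=3)

Answer: |     coffee|
| spoon rock|
|sea mineral|
|       open|
|  telescope|
|   distance|
|     pencil|
|      house|
| bridge sun|
|   soft cat|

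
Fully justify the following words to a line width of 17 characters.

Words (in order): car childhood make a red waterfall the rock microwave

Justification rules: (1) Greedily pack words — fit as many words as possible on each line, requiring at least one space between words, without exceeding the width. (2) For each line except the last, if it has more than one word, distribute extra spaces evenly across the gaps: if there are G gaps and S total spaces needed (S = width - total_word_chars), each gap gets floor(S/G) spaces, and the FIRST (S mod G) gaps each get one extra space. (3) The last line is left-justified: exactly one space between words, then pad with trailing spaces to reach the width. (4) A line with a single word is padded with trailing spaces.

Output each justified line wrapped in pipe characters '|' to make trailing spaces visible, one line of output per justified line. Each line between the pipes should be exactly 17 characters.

Line 1: ['car', 'childhood'] (min_width=13, slack=4)
Line 2: ['make', 'a', 'red'] (min_width=10, slack=7)
Line 3: ['waterfall', 'the'] (min_width=13, slack=4)
Line 4: ['rock', 'microwave'] (min_width=14, slack=3)

Answer: |car     childhood|
|make     a    red|
|waterfall     the|
|rock microwave   |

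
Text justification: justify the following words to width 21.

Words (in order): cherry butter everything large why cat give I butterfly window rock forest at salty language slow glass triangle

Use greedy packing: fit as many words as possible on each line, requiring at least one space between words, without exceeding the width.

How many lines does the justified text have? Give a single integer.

Answer: 6

Derivation:
Line 1: ['cherry', 'butter'] (min_width=13, slack=8)
Line 2: ['everything', 'large', 'why'] (min_width=20, slack=1)
Line 3: ['cat', 'give', 'I', 'butterfly'] (min_width=20, slack=1)
Line 4: ['window', 'rock', 'forest', 'at'] (min_width=21, slack=0)
Line 5: ['salty', 'language', 'slow'] (min_width=19, slack=2)
Line 6: ['glass', 'triangle'] (min_width=14, slack=7)
Total lines: 6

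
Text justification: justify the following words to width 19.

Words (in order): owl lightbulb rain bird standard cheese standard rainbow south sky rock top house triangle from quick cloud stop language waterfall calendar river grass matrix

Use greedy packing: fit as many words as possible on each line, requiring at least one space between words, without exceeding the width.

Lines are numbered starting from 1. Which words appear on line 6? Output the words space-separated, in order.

Answer: triangle from quick

Derivation:
Line 1: ['owl', 'lightbulb', 'rain'] (min_width=18, slack=1)
Line 2: ['bird', 'standard'] (min_width=13, slack=6)
Line 3: ['cheese', 'standard'] (min_width=15, slack=4)
Line 4: ['rainbow', 'south', 'sky'] (min_width=17, slack=2)
Line 5: ['rock', 'top', 'house'] (min_width=14, slack=5)
Line 6: ['triangle', 'from', 'quick'] (min_width=19, slack=0)
Line 7: ['cloud', 'stop', 'language'] (min_width=19, slack=0)
Line 8: ['waterfall', 'calendar'] (min_width=18, slack=1)
Line 9: ['river', 'grass', 'matrix'] (min_width=18, slack=1)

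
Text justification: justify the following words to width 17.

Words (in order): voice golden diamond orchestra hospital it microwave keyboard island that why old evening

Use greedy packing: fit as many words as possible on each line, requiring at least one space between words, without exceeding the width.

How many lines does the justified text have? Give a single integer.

Answer: 7

Derivation:
Line 1: ['voice', 'golden'] (min_width=12, slack=5)
Line 2: ['diamond', 'orchestra'] (min_width=17, slack=0)
Line 3: ['hospital', 'it'] (min_width=11, slack=6)
Line 4: ['microwave'] (min_width=9, slack=8)
Line 5: ['keyboard', 'island'] (min_width=15, slack=2)
Line 6: ['that', 'why', 'old'] (min_width=12, slack=5)
Line 7: ['evening'] (min_width=7, slack=10)
Total lines: 7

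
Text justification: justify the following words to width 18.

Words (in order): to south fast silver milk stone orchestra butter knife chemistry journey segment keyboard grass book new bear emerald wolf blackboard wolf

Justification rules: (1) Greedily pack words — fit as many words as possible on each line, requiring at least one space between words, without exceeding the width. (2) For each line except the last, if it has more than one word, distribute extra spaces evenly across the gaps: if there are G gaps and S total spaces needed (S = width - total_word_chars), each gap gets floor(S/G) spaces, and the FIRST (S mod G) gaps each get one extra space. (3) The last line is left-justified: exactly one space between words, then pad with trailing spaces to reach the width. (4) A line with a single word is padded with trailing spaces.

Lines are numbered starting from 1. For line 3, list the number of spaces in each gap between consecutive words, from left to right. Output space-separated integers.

Line 1: ['to', 'south', 'fast'] (min_width=13, slack=5)
Line 2: ['silver', 'milk', 'stone'] (min_width=17, slack=1)
Line 3: ['orchestra', 'butter'] (min_width=16, slack=2)
Line 4: ['knife', 'chemistry'] (min_width=15, slack=3)
Line 5: ['journey', 'segment'] (min_width=15, slack=3)
Line 6: ['keyboard', 'grass'] (min_width=14, slack=4)
Line 7: ['book', 'new', 'bear'] (min_width=13, slack=5)
Line 8: ['emerald', 'wolf'] (min_width=12, slack=6)
Line 9: ['blackboard', 'wolf'] (min_width=15, slack=3)

Answer: 3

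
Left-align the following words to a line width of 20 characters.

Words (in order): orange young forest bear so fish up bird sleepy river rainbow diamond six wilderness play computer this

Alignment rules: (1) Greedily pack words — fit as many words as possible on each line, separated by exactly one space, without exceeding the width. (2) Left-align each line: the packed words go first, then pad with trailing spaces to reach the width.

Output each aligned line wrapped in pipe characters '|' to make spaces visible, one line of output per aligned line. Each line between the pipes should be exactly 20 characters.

Answer: |orange young forest |
|bear so fish up bird|
|sleepy river rainbow|
|diamond six         |
|wilderness play     |
|computer this       |

Derivation:
Line 1: ['orange', 'young', 'forest'] (min_width=19, slack=1)
Line 2: ['bear', 'so', 'fish', 'up', 'bird'] (min_width=20, slack=0)
Line 3: ['sleepy', 'river', 'rainbow'] (min_width=20, slack=0)
Line 4: ['diamond', 'six'] (min_width=11, slack=9)
Line 5: ['wilderness', 'play'] (min_width=15, slack=5)
Line 6: ['computer', 'this'] (min_width=13, slack=7)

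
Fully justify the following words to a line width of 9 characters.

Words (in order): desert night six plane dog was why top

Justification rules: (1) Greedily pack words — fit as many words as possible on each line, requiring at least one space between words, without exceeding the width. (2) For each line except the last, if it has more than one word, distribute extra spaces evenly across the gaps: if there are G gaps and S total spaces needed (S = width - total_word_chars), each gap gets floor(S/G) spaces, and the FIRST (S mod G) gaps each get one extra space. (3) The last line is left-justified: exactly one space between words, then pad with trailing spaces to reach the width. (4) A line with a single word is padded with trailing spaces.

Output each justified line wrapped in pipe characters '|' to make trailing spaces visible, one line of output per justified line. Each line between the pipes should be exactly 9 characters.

Line 1: ['desert'] (min_width=6, slack=3)
Line 2: ['night', 'six'] (min_width=9, slack=0)
Line 3: ['plane', 'dog'] (min_width=9, slack=0)
Line 4: ['was', 'why'] (min_width=7, slack=2)
Line 5: ['top'] (min_width=3, slack=6)

Answer: |desert   |
|night six|
|plane dog|
|was   why|
|top      |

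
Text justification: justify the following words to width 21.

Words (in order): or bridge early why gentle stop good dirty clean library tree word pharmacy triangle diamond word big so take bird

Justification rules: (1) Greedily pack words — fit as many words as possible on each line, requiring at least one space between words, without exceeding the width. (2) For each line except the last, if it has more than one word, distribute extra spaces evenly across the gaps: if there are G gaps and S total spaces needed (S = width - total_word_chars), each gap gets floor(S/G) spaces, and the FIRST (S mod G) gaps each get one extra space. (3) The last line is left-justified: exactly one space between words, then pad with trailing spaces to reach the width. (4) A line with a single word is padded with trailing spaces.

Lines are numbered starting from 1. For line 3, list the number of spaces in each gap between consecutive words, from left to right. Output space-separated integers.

Line 1: ['or', 'bridge', 'early', 'why'] (min_width=19, slack=2)
Line 2: ['gentle', 'stop', 'good'] (min_width=16, slack=5)
Line 3: ['dirty', 'clean', 'library'] (min_width=19, slack=2)
Line 4: ['tree', 'word', 'pharmacy'] (min_width=18, slack=3)
Line 5: ['triangle', 'diamond', 'word'] (min_width=21, slack=0)
Line 6: ['big', 'so', 'take', 'bird'] (min_width=16, slack=5)

Answer: 2 2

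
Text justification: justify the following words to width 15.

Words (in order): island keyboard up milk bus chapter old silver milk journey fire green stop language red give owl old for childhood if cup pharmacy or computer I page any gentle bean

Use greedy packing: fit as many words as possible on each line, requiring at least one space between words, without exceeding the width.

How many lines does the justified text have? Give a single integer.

Answer: 13

Derivation:
Line 1: ['island', 'keyboard'] (min_width=15, slack=0)
Line 2: ['up', 'milk', 'bus'] (min_width=11, slack=4)
Line 3: ['chapter', 'old'] (min_width=11, slack=4)
Line 4: ['silver', 'milk'] (min_width=11, slack=4)
Line 5: ['journey', 'fire'] (min_width=12, slack=3)
Line 6: ['green', 'stop'] (min_width=10, slack=5)
Line 7: ['language', 'red'] (min_width=12, slack=3)
Line 8: ['give', 'owl', 'old'] (min_width=12, slack=3)
Line 9: ['for', 'childhood'] (min_width=13, slack=2)
Line 10: ['if', 'cup', 'pharmacy'] (min_width=15, slack=0)
Line 11: ['or', 'computer', 'I'] (min_width=13, slack=2)
Line 12: ['page', 'any', 'gentle'] (min_width=15, slack=0)
Line 13: ['bean'] (min_width=4, slack=11)
Total lines: 13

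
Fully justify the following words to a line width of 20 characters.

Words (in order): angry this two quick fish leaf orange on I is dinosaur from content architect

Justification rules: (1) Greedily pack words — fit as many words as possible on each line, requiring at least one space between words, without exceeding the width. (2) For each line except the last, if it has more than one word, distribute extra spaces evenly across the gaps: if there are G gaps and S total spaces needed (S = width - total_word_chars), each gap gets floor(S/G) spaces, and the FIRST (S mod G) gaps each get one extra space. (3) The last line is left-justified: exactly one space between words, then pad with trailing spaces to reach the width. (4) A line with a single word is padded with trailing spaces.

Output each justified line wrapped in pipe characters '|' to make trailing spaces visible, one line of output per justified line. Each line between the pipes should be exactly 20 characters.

Answer: |angry this two quick|
|fish  leaf orange on|
|I  is  dinosaur from|
|content architect   |

Derivation:
Line 1: ['angry', 'this', 'two', 'quick'] (min_width=20, slack=0)
Line 2: ['fish', 'leaf', 'orange', 'on'] (min_width=19, slack=1)
Line 3: ['I', 'is', 'dinosaur', 'from'] (min_width=18, slack=2)
Line 4: ['content', 'architect'] (min_width=17, slack=3)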